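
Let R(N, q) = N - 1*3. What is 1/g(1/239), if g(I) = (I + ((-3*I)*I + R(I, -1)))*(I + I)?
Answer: -13651919/341776 ≈ -39.944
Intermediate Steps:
R(N, q) = -3 + N (R(N, q) = N - 3 = -3 + N)
g(I) = 2*I*(-3 - 3*I² + 2*I) (g(I) = (I + ((-3*I)*I + (-3 + I)))*(I + I) = (I + (-3*I² + (-3 + I)))*(2*I) = (I + (-3 + I - 3*I²))*(2*I) = (-3 - 3*I² + 2*I)*(2*I) = 2*I*(-3 - 3*I² + 2*I))
1/g(1/239) = 1/(2*(-3 - 3*(1/239)² + 2/239)/239) = 1/(2*(1/239)*(-3 - 3*(1/239)² + 2*(1/239))) = 1/(2*(1/239)*(-3 - 3*1/57121 + 2/239)) = 1/(2*(1/239)*(-3 - 3/57121 + 2/239)) = 1/(2*(1/239)*(-170888/57121)) = 1/(-341776/13651919) = -13651919/341776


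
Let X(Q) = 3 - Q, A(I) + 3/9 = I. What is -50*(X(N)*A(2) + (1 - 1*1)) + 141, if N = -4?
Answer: -1327/3 ≈ -442.33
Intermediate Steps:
A(I) = -1/3 + I
-50*(X(N)*A(2) + (1 - 1*1)) + 141 = -50*((3 - 1*(-4))*(-1/3 + 2) + (1 - 1*1)) + 141 = -50*((3 + 4)*(5/3) + (1 - 1)) + 141 = -50*(7*(5/3) + 0) + 141 = -50*(35/3 + 0) + 141 = -50*35/3 + 141 = -1750/3 + 141 = -1327/3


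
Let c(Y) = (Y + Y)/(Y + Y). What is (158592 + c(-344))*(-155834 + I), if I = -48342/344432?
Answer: -224009543433305/9064 ≈ -2.4714e+10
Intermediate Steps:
c(Y) = 1 (c(Y) = (2*Y)/((2*Y)) = (2*Y)*(1/(2*Y)) = 1)
I = -24171/172216 (I = -48342*1/344432 = -24171/172216 ≈ -0.14035)
(158592 + c(-344))*(-155834 + I) = (158592 + 1)*(-155834 - 24171/172216) = 158593*(-26837132315/172216) = -224009543433305/9064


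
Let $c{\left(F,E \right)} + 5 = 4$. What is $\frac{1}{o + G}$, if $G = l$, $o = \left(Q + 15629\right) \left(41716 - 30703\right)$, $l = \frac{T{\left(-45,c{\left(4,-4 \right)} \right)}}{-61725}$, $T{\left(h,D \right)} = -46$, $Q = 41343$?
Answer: $\frac{61725}{38728279457146} \approx 1.5938 \cdot 10^{-9}$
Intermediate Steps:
$c{\left(F,E \right)} = -1$ ($c{\left(F,E \right)} = -5 + 4 = -1$)
$l = \frac{46}{61725}$ ($l = - \frac{46}{-61725} = \left(-46\right) \left(- \frac{1}{61725}\right) = \frac{46}{61725} \approx 0.00074524$)
$o = 627432636$ ($o = \left(41343 + 15629\right) \left(41716 - 30703\right) = 56972 \cdot 11013 = 627432636$)
$G = \frac{46}{61725} \approx 0.00074524$
$\frac{1}{o + G} = \frac{1}{627432636 + \frac{46}{61725}} = \frac{1}{\frac{38728279457146}{61725}} = \frac{61725}{38728279457146}$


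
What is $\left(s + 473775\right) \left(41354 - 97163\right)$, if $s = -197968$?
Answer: $-15392512863$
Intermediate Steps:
$\left(s + 473775\right) \left(41354 - 97163\right) = \left(-197968 + 473775\right) \left(41354 - 97163\right) = 275807 \left(-55809\right) = -15392512863$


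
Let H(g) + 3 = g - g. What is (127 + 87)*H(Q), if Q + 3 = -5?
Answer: -642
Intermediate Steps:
Q = -8 (Q = -3 - 5 = -8)
H(g) = -3 (H(g) = -3 + (g - g) = -3 + 0 = -3)
(127 + 87)*H(Q) = (127 + 87)*(-3) = 214*(-3) = -642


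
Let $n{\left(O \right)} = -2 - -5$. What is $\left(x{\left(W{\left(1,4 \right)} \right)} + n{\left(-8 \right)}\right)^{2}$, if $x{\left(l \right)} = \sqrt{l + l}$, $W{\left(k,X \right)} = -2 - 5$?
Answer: $\left(3 + i \sqrt{14}\right)^{2} \approx -5.0 + 22.45 i$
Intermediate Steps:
$W{\left(k,X \right)} = -7$ ($W{\left(k,X \right)} = -2 - 5 = -7$)
$x{\left(l \right)} = \sqrt{2} \sqrt{l}$ ($x{\left(l \right)} = \sqrt{2 l} = \sqrt{2} \sqrt{l}$)
$n{\left(O \right)} = 3$ ($n{\left(O \right)} = -2 + 5 = 3$)
$\left(x{\left(W{\left(1,4 \right)} \right)} + n{\left(-8 \right)}\right)^{2} = \left(\sqrt{2} \sqrt{-7} + 3\right)^{2} = \left(\sqrt{2} i \sqrt{7} + 3\right)^{2} = \left(i \sqrt{14} + 3\right)^{2} = \left(3 + i \sqrt{14}\right)^{2}$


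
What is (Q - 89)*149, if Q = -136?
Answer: -33525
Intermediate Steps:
(Q - 89)*149 = (-136 - 89)*149 = -225*149 = -33525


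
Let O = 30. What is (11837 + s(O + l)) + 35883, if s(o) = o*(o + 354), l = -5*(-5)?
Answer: 70215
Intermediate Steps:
l = 25
s(o) = o*(354 + o)
(11837 + s(O + l)) + 35883 = (11837 + (30 + 25)*(354 + (30 + 25))) + 35883 = (11837 + 55*(354 + 55)) + 35883 = (11837 + 55*409) + 35883 = (11837 + 22495) + 35883 = 34332 + 35883 = 70215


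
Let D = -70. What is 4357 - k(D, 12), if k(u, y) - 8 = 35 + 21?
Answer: 4293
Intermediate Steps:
k(u, y) = 64 (k(u, y) = 8 + (35 + 21) = 8 + 56 = 64)
4357 - k(D, 12) = 4357 - 1*64 = 4357 - 64 = 4293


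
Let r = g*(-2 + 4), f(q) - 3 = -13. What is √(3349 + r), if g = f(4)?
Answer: √3329 ≈ 57.698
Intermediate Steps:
f(q) = -10 (f(q) = 3 - 13 = -10)
g = -10
r = -20 (r = -10*(-2 + 4) = -10*2 = -20)
√(3349 + r) = √(3349 - 20) = √3329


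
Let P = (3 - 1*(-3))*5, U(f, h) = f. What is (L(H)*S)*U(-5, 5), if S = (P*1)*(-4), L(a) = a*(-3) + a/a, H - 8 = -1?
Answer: -12000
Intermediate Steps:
H = 7 (H = 8 - 1 = 7)
P = 30 (P = (3 + 3)*5 = 6*5 = 30)
L(a) = 1 - 3*a (L(a) = -3*a + 1 = 1 - 3*a)
S = -120 (S = (30*1)*(-4) = 30*(-4) = -120)
(L(H)*S)*U(-5, 5) = ((1 - 3*7)*(-120))*(-5) = ((1 - 21)*(-120))*(-5) = -20*(-120)*(-5) = 2400*(-5) = -12000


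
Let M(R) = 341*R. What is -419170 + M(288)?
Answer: -320962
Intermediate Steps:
-419170 + M(288) = -419170 + 341*288 = -419170 + 98208 = -320962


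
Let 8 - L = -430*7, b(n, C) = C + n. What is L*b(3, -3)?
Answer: 0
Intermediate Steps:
L = 3018 (L = 8 - (-430)*7 = 8 - 1*(-3010) = 8 + 3010 = 3018)
L*b(3, -3) = 3018*(-3 + 3) = 3018*0 = 0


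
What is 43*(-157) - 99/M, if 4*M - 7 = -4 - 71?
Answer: -114668/17 ≈ -6745.2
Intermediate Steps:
M = -17 (M = 7/4 + (-4 - 71)/4 = 7/4 + (1/4)*(-75) = 7/4 - 75/4 = -17)
43*(-157) - 99/M = 43*(-157) - 99/(-17) = -6751 - 99*(-1/17) = -6751 + 99/17 = -114668/17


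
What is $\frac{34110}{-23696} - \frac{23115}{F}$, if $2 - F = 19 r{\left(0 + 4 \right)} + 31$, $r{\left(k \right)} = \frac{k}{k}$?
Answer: $\frac{11376995}{23696} \approx 480.12$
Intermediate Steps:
$r{\left(k \right)} = 1$
$F = -48$ ($F = 2 - \left(19 \cdot 1 + 31\right) = 2 - \left(19 + 31\right) = 2 - 50 = -48$)
$\frac{34110}{-23696} - \frac{23115}{F} = \frac{34110}{-23696} - \frac{23115}{-48} = 34110 \left(- \frac{1}{23696}\right) - - \frac{7705}{16} = - \frac{17055}{11848} + \frac{7705}{16} = \frac{11376995}{23696}$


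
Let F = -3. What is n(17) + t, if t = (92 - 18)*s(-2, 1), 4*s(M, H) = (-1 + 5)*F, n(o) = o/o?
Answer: -221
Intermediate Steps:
n(o) = 1
s(M, H) = -3 (s(M, H) = ((-1 + 5)*(-3))/4 = (4*(-3))/4 = (¼)*(-12) = -3)
t = -222 (t = (92 - 18)*(-3) = 74*(-3) = -222)
n(17) + t = 1 - 222 = -221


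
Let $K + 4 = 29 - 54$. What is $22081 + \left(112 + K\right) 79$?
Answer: $28638$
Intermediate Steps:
$K = -29$ ($K = -4 + \left(29 - 54\right) = -4 - 25 = -29$)
$22081 + \left(112 + K\right) 79 = 22081 + \left(112 - 29\right) 79 = 22081 + 83 \cdot 79 = 22081 + 6557 = 28638$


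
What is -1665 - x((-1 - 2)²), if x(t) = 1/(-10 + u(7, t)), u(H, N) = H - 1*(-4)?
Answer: -1666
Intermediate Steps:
u(H, N) = 4 + H (u(H, N) = H + 4 = 4 + H)
x(t) = 1 (x(t) = 1/(-10 + (4 + 7)) = 1/(-10 + 11) = 1/1 = 1)
-1665 - x((-1 - 2)²) = -1665 - 1*1 = -1665 - 1 = -1666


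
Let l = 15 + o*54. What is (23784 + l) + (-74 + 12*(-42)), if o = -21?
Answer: 22087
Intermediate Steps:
l = -1119 (l = 15 - 21*54 = 15 - 1134 = -1119)
(23784 + l) + (-74 + 12*(-42)) = (23784 - 1119) + (-74 + 12*(-42)) = 22665 + (-74 - 504) = 22665 - 578 = 22087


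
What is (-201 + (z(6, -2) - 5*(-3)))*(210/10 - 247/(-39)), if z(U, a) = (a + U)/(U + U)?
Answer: -45674/9 ≈ -5074.9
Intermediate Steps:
z(U, a) = (U + a)/(2*U) (z(U, a) = (U + a)/((2*U)) = (U + a)*(1/(2*U)) = (U + a)/(2*U))
(-201 + (z(6, -2) - 5*(-3)))*(210/10 - 247/(-39)) = (-201 + ((1/2)*(6 - 2)/6 - 5*(-3)))*(210/10 - 247/(-39)) = (-201 + ((1/2)*(1/6)*4 + 15))*(210*(1/10) - 247*(-1/39)) = (-201 + (1/3 + 15))*(21 + 19/3) = (-201 + 46/3)*(82/3) = -557/3*82/3 = -45674/9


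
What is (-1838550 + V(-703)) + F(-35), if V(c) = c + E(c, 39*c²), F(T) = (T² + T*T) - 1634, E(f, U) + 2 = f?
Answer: -1839142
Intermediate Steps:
E(f, U) = -2 + f
F(T) = -1634 + 2*T² (F(T) = (T² + T²) - 1634 = 2*T² - 1634 = -1634 + 2*T²)
V(c) = -2 + 2*c (V(c) = c + (-2 + c) = -2 + 2*c)
(-1838550 + V(-703)) + F(-35) = (-1838550 + (-2 + 2*(-703))) + (-1634 + 2*(-35)²) = (-1838550 + (-2 - 1406)) + (-1634 + 2*1225) = (-1838550 - 1408) + (-1634 + 2450) = -1839958 + 816 = -1839142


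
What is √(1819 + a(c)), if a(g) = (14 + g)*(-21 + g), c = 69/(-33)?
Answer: 5*√7473/11 ≈ 39.294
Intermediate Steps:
c = -23/11 (c = 69*(-1/33) = -23/11 ≈ -2.0909)
a(g) = (-21 + g)*(14 + g)
√(1819 + a(c)) = √(1819 + (-294 + (-23/11)² - 7*(-23/11))) = √(1819 + (-294 + 529/121 + 161/11)) = √(1819 - 33274/121) = √(186825/121) = 5*√7473/11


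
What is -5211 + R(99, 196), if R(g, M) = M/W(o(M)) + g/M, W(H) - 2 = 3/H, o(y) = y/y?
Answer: -5067869/980 ≈ -5171.3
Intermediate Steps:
o(y) = 1
W(H) = 2 + 3/H
R(g, M) = M/5 + g/M (R(g, M) = M/(2 + 3/1) + g/M = M/(2 + 3*1) + g/M = M/(2 + 3) + g/M = M/5 + g/M)
-5211 + R(99, 196) = -5211 + ((⅕)*196 + 99/196) = -5211 + (196/5 + 99*(1/196)) = -5211 + (196/5 + 99/196) = -5211 + 38911/980 = -5067869/980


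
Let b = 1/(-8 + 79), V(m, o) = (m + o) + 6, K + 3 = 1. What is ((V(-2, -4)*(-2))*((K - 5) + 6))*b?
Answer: 0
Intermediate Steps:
K = -2 (K = -3 + 1 = -2)
V(m, o) = 6 + m + o
b = 1/71 ≈ 0.014085
((V(-2, -4)*(-2))*((K - 5) + 6))*b = (((6 - 2 - 4)*(-2))*((-2 - 5) + 6))*(1/71) = ((0*(-2))*(-7 + 6))*(1/71) = (0*(-1))*(1/71) = 0*(1/71) = 0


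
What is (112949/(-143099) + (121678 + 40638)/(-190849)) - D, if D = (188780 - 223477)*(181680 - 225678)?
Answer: -41691867558680395891/27310301051 ≈ -1.5266e+9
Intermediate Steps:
D = 1526598606 (D = -34697*(-43998) = 1526598606)
(112949/(-143099) + (121678 + 40638)/(-190849)) - D = (112949/(-143099) + (121678 + 40638)/(-190849)) - 1*1526598606 = (112949*(-1/143099) + 162316*(-1/190849)) - 1526598606 = (-112949/143099 - 162316/190849) - 1526598606 = -44783460985/27310301051 - 1526598606 = -41691867558680395891/27310301051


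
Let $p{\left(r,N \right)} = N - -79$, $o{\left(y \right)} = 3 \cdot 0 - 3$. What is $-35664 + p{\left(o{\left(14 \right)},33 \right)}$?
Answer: $-35552$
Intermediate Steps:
$o{\left(y \right)} = -3$ ($o{\left(y \right)} = 0 - 3 = -3$)
$p{\left(r,N \right)} = 79 + N$ ($p{\left(r,N \right)} = N + 79 = 79 + N$)
$-35664 + p{\left(o{\left(14 \right)},33 \right)} = -35664 + \left(79 + 33\right) = -35664 + 112 = -35552$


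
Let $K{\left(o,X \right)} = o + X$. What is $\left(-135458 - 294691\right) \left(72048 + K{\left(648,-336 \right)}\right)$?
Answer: $-31125581640$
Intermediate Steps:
$K{\left(o,X \right)} = X + o$
$\left(-135458 - 294691\right) \left(72048 + K{\left(648,-336 \right)}\right) = \left(-135458 - 294691\right) \left(72048 + \left(-336 + 648\right)\right) = - 430149 \left(72048 + 312\right) = \left(-430149\right) 72360 = -31125581640$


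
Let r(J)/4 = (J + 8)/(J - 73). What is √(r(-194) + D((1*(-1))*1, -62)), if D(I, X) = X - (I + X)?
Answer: √29993/89 ≈ 1.9459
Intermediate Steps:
r(J) = 4*(8 + J)/(-73 + J) (r(J) = 4*((J + 8)/(J - 73)) = 4*((8 + J)/(-73 + J)) = 4*(8 + J)/(-73 + J))
D(I, X) = -I (D(I, X) = X + (-I - X) = -I)
√(r(-194) + D((1*(-1))*1, -62)) = √(4*(8 - 194)/(-73 - 194) - 1*(-1)) = √(4*(-186)/(-267) - (-1)) = √(4*(-1/267)*(-186) - 1*(-1)) = √(248/89 + 1) = √(337/89) = √29993/89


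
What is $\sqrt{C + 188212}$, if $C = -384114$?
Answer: $7 i \sqrt{3998} \approx 442.61 i$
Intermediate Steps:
$\sqrt{C + 188212} = \sqrt{-384114 + 188212} = \sqrt{-195902} = 7 i \sqrt{3998}$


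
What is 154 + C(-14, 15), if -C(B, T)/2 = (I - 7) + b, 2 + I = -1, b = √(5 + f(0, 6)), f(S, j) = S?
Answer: 174 - 2*√5 ≈ 169.53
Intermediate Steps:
b = √5 (b = √(5 + 0) = √5 ≈ 2.2361)
I = -3 (I = -2 - 1 = -3)
C(B, T) = 20 - 2*√5 (C(B, T) = -2*((-3 - 7) + √5) = -2*(-10 + √5) = 20 - 2*√5)
154 + C(-14, 15) = 154 + (20 - 2*√5) = 174 - 2*√5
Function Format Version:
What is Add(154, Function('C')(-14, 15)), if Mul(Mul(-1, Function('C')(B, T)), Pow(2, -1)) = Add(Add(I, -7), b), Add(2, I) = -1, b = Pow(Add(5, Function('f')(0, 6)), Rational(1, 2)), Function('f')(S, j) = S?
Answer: Add(174, Mul(-2, Pow(5, Rational(1, 2)))) ≈ 169.53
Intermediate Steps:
b = Pow(5, Rational(1, 2)) (b = Pow(Add(5, 0), Rational(1, 2)) = Pow(5, Rational(1, 2)) ≈ 2.2361)
I = -3 (I = Add(-2, -1) = -3)
Function('C')(B, T) = Add(20, Mul(-2, Pow(5, Rational(1, 2)))) (Function('C')(B, T) = Mul(-2, Add(Add(-3, -7), Pow(5, Rational(1, 2)))) = Mul(-2, Add(-10, Pow(5, Rational(1, 2)))) = Add(20, Mul(-2, Pow(5, Rational(1, 2)))))
Add(154, Function('C')(-14, 15)) = Add(154, Add(20, Mul(-2, Pow(5, Rational(1, 2))))) = Add(174, Mul(-2, Pow(5, Rational(1, 2))))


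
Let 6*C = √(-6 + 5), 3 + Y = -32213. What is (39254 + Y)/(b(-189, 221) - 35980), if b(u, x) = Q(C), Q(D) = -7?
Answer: -7038/35987 ≈ -0.19557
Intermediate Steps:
Y = -32216 (Y = -3 - 32213 = -32216)
C = I/6 (C = √(-6 + 5)/6 = √(-1)/6 = I/6 ≈ 0.16667*I)
b(u, x) = -7
(39254 + Y)/(b(-189, 221) - 35980) = (39254 - 32216)/(-7 - 35980) = 7038/(-35987) = 7038*(-1/35987) = -7038/35987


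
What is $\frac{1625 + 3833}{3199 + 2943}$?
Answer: $\frac{2729}{3071} \approx 0.88864$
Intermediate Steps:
$\frac{1625 + 3833}{3199 + 2943} = \frac{5458}{6142} = 5458 \cdot \frac{1}{6142} = \frac{2729}{3071}$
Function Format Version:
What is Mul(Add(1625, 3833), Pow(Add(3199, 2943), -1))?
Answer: Rational(2729, 3071) ≈ 0.88864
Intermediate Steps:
Mul(Add(1625, 3833), Pow(Add(3199, 2943), -1)) = Mul(5458, Pow(6142, -1)) = Mul(5458, Rational(1, 6142)) = Rational(2729, 3071)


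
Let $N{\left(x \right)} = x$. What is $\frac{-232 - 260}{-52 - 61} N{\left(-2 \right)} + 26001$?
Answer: $\frac{2937129}{113} \approx 25992.0$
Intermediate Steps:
$\frac{-232 - 260}{-52 - 61} N{\left(-2 \right)} + 26001 = \frac{-232 - 260}{-52 - 61} \left(-2\right) + 26001 = - \frac{492}{-113} \left(-2\right) + 26001 = \left(-492\right) \left(- \frac{1}{113}\right) \left(-2\right) + 26001 = \frac{492}{113} \left(-2\right) + 26001 = - \frac{984}{113} + 26001 = \frac{2937129}{113}$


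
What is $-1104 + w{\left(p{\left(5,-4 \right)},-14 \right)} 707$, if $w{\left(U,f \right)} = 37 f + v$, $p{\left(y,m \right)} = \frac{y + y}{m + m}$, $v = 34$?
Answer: $-343292$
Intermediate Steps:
$p{\left(y,m \right)} = \frac{y}{m}$ ($p{\left(y,m \right)} = \frac{2 y}{2 m} = 2 y \frac{1}{2 m} = \frac{y}{m}$)
$w{\left(U,f \right)} = 34 + 37 f$ ($w{\left(U,f \right)} = 37 f + 34 = 34 + 37 f$)
$-1104 + w{\left(p{\left(5,-4 \right)},-14 \right)} 707 = -1104 + \left(34 + 37 \left(-14\right)\right) 707 = -1104 + \left(34 - 518\right) 707 = -1104 - 342188 = -343292$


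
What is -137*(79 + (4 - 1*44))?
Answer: -5343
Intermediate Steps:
-137*(79 + (4 - 1*44)) = -137*(79 + (4 - 44)) = -137*(79 - 40) = -137*39 = -5343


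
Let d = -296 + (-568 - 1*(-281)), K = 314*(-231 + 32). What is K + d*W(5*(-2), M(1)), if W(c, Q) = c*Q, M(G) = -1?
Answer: -68316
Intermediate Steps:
W(c, Q) = Q*c
K = -62486 (K = 314*(-199) = -62486)
d = -583 (d = -296 + (-568 + 281) = -296 - 287 = -583)
K + d*W(5*(-2), M(1)) = -62486 - (-583)*5*(-2) = -62486 - (-583)*(-10) = -62486 - 583*10 = -62486 - 5830 = -68316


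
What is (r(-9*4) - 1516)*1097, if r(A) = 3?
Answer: -1659761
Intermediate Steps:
(r(-9*4) - 1516)*1097 = (3 - 1516)*1097 = -1513*1097 = -1659761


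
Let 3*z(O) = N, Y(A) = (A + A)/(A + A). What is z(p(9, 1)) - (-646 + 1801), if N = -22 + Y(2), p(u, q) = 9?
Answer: -1162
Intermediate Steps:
Y(A) = 1 (Y(A) = (2*A)/((2*A)) = (2*A)*(1/(2*A)) = 1)
N = -21 (N = -22 + 1 = -21)
z(O) = -7 (z(O) = (⅓)*(-21) = -7)
z(p(9, 1)) - (-646 + 1801) = -7 - (-646 + 1801) = -7 - 1*1155 = -7 - 1155 = -1162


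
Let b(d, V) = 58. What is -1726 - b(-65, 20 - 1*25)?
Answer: -1784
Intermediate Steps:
-1726 - b(-65, 20 - 1*25) = -1726 - 1*58 = -1726 - 58 = -1784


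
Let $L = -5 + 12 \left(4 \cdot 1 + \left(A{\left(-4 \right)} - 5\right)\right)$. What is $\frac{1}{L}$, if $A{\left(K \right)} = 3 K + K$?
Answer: $- \frac{1}{209} \approx -0.0047847$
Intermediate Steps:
$A{\left(K \right)} = 4 K$
$L = -209$ ($L = -5 + 12 \left(4 \cdot 1 + \left(4 \left(-4\right) - 5\right)\right) = -5 + 12 \left(4 - 21\right) = -5 + 12 \left(-17\right) = -5 - 204 = -209$)
$\frac{1}{L} = \frac{1}{-209} = - \frac{1}{209}$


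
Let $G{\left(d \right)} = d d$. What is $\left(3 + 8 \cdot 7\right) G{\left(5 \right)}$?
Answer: $1475$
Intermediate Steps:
$G{\left(d \right)} = d^{2}$
$\left(3 + 8 \cdot 7\right) G{\left(5 \right)} = \left(3 + 8 \cdot 7\right) 5^{2} = \left(3 + 56\right) 25 = 59 \cdot 25 = 1475$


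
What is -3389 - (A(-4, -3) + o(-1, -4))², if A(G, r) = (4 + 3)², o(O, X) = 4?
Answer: -6198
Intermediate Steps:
A(G, r) = 49 (A(G, r) = 7² = 49)
-3389 - (A(-4, -3) + o(-1, -4))² = -3389 - (49 + 4)² = -3389 - 1*53² = -3389 - 1*2809 = -3389 - 2809 = -6198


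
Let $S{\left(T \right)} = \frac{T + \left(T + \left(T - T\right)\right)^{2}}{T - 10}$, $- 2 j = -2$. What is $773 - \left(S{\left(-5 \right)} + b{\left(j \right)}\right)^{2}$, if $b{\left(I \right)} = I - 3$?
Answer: $\frac{6857}{9} \approx 761.89$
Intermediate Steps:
$j = 1$ ($j = \left(- \frac{1}{2}\right) \left(-2\right) = 1$)
$S{\left(T \right)} = \frac{T + T^{2}}{-10 + T}$ ($S{\left(T \right)} = \frac{T + \left(T + 0\right)^{2}}{-10 + T} = \frac{T + T^{2}}{-10 + T}$)
$b{\left(I \right)} = -3 + I$
$773 - \left(S{\left(-5 \right)} + b{\left(j \right)}\right)^{2} = 773 - \left(- \frac{5 \left(1 - 5\right)}{-10 - 5} + \left(-3 + 1\right)\right)^{2} = 773 - \left(\left(-5\right) \frac{1}{-15} \left(-4\right) - 2\right)^{2} = 773 - \left(\left(-5\right) \left(- \frac{1}{15}\right) \left(-4\right) - 2\right)^{2} = 773 - \left(- \frac{4}{3} - 2\right)^{2} = 773 - \left(- \frac{10}{3}\right)^{2} = 773 - \frac{100}{9} = \frac{6857}{9}$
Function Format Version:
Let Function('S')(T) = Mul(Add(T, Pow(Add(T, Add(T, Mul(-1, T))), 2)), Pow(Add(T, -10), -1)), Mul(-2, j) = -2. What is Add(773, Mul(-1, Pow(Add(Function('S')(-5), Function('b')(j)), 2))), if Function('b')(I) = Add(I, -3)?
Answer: Rational(6857, 9) ≈ 761.89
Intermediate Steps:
j = 1 (j = Mul(Rational(-1, 2), -2) = 1)
Function('S')(T) = Mul(Pow(Add(-10, T), -1), Add(T, Pow(T, 2))) (Function('S')(T) = Mul(Add(T, Pow(Add(T, 0), 2)), Pow(Add(-10, T), -1)) = Mul(Add(T, Pow(T, 2)), Pow(Add(-10, T), -1)) = Mul(Pow(Add(-10, T), -1), Add(T, Pow(T, 2))))
Function('b')(I) = Add(-3, I)
Add(773, Mul(-1, Pow(Add(Function('S')(-5), Function('b')(j)), 2))) = Add(773, Mul(-1, Pow(Add(Mul(-5, Pow(Add(-10, -5), -1), Add(1, -5)), Add(-3, 1)), 2))) = Add(773, Mul(-1, Pow(Add(Mul(-5, Pow(-15, -1), -4), -2), 2))) = Add(773, Mul(-1, Pow(Add(Mul(-5, Rational(-1, 15), -4), -2), 2))) = Add(773, Mul(-1, Pow(Add(Rational(-4, 3), -2), 2))) = Add(773, Mul(-1, Pow(Rational(-10, 3), 2))) = Add(773, Mul(-1, Rational(100, 9))) = Add(773, Rational(-100, 9)) = Rational(6857, 9)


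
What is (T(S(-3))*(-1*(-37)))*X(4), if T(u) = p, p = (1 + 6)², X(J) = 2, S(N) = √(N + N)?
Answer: 3626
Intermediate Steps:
S(N) = √2*√N (S(N) = √(2*N) = √2*√N)
p = 49 (p = 7² = 49)
T(u) = 49
(T(S(-3))*(-1*(-37)))*X(4) = (49*(-1*(-37)))*2 = (49*37)*2 = 1813*2 = 3626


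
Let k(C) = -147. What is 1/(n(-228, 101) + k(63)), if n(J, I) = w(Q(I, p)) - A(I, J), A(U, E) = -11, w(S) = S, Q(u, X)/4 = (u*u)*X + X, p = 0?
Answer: -1/136 ≈ -0.0073529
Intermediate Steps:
Q(u, X) = 4*X + 4*X*u**2 (Q(u, X) = 4*((u*u)*X + X) = 4*(u**2*X + X) = 4*(X*u**2 + X) = 4*(X + X*u**2) = 4*X + 4*X*u**2)
n(J, I) = 11 (n(J, I) = 4*0*(1 + I**2) - 1*(-11) = 0 + 11 = 11)
1/(n(-228, 101) + k(63)) = 1/(11 - 147) = 1/(-136) = -1/136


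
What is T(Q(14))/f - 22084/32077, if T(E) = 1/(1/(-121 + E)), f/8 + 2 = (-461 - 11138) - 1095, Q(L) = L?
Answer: -2239595473/3257996736 ≈ -0.68742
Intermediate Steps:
f = -101568 (f = -16 + 8*((-461 - 11138) - 1095) = -16 + 8*(-11599 - 1095) = -16 + 8*(-12694) = -16 - 101552 = -101568)
T(E) = -121 + E
T(Q(14))/f - 22084/32077 = (-121 + 14)/(-101568) - 22084/32077 = -107*(-1/101568) - 22084*1/32077 = 107/101568 - 22084/32077 = -2239595473/3257996736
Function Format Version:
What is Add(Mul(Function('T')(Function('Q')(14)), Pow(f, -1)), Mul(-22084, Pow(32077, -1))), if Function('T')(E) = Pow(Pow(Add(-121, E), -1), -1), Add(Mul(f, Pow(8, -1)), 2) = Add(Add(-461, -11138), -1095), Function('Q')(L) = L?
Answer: Rational(-2239595473, 3257996736) ≈ -0.68742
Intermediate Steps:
f = -101568 (f = Add(-16, Mul(8, Add(Add(-461, -11138), -1095))) = Add(-16, Mul(8, Add(-11599, -1095))) = Add(-16, Mul(8, -12694)) = Add(-16, -101552) = -101568)
Function('T')(E) = Add(-121, E)
Add(Mul(Function('T')(Function('Q')(14)), Pow(f, -1)), Mul(-22084, Pow(32077, -1))) = Add(Mul(Add(-121, 14), Pow(-101568, -1)), Mul(-22084, Pow(32077, -1))) = Add(Mul(-107, Rational(-1, 101568)), Mul(-22084, Rational(1, 32077))) = Add(Rational(107, 101568), Rational(-22084, 32077)) = Rational(-2239595473, 3257996736)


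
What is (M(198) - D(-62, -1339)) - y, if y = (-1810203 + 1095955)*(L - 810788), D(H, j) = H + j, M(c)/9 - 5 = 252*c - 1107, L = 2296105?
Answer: 1060885137163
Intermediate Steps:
M(c) = -9918 + 2268*c (M(c) = 45 + 9*(252*c - 1107) = 45 + 9*(-1107 + 252*c) = 45 + (-9963 + 2268*c) = -9918 + 2268*c)
y = -1060884696616 (y = (-1810203 + 1095955)*(2296105 - 810788) = -714248*1485317 = -1060884696616)
(M(198) - D(-62, -1339)) - y = ((-9918 + 2268*198) - (-62 - 1339)) - 1*(-1060884696616) = ((-9918 + 449064) - 1*(-1401)) + 1060884696616 = (439146 + 1401) + 1060884696616 = 440547 + 1060884696616 = 1060885137163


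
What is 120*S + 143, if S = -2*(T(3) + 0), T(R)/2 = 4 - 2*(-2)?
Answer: -3697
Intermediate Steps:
T(R) = 16 (T(R) = 2*(4 - 2*(-2)) = 2*(4 + 4) = 2*8 = 16)
S = -32 (S = -2*(16 + 0) = -2*16 = -32)
120*S + 143 = 120*(-32) + 143 = -3840 + 143 = -3697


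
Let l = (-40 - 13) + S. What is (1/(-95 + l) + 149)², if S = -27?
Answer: 679853476/30625 ≈ 22199.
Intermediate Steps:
l = -80 (l = (-40 - 13) - 27 = -53 - 27 = -80)
(1/(-95 + l) + 149)² = (1/(-95 - 80) + 149)² = (1/(-175) + 149)² = (-1/175 + 149)² = (26074/175)² = 679853476/30625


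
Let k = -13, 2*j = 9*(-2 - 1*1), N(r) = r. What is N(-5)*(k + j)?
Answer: 265/2 ≈ 132.50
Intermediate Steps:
j = -27/2 (j = (9*(-2 - 1*1))/2 = (9*(-2 - 1))/2 = (9*(-3))/2 = (½)*(-27) = -27/2 ≈ -13.500)
N(-5)*(k + j) = -5*(-13 - 27/2) = -5*(-53/2) = 265/2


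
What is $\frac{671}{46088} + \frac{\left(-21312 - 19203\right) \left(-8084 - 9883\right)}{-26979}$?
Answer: $- \frac{11182986077177}{414469384} \approx -26981.0$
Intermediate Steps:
$\frac{671}{46088} + \frac{\left(-21312 - 19203\right) \left(-8084 - 9883\right)}{-26979} = 671 \cdot \frac{1}{46088} + \left(-40515\right) \left(-17967\right) \left(- \frac{1}{26979}\right) = \frac{671}{46088} + 727933005 \left(- \frac{1}{26979}\right) = \frac{671}{46088} - \frac{242644335}{8993} = - \frac{11182986077177}{414469384}$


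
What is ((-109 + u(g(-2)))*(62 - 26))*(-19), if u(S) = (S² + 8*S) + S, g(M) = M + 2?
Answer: 74556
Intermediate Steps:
g(M) = 2 + M
u(S) = S² + 9*S
((-109 + u(g(-2)))*(62 - 26))*(-19) = ((-109 + (2 - 2)*(9 + (2 - 2)))*(62 - 26))*(-19) = ((-109 + 0*(9 + 0))*36)*(-19) = ((-109 + 0*9)*36)*(-19) = ((-109 + 0)*36)*(-19) = -109*36*(-19) = -3924*(-19) = 74556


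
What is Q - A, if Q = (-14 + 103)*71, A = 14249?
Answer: -7930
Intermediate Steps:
Q = 6319 (Q = 89*71 = 6319)
Q - A = 6319 - 1*14249 = 6319 - 14249 = -7930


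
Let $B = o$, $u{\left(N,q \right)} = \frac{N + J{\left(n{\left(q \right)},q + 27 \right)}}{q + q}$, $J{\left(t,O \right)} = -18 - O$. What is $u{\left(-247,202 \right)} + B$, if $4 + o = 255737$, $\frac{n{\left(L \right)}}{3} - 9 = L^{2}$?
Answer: $\frac{51657819}{202} \approx 2.5573 \cdot 10^{5}$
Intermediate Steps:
$n{\left(L \right)} = 27 + 3 L^{2}$
$o = 255733$ ($o = -4 + 255737 = 255733$)
$u{\left(N,q \right)} = \frac{-45 + N - q}{2 q}$ ($u{\left(N,q \right)} = \frac{N - \left(45 + q\right)}{q + q} = \frac{N - \left(45 + q\right)}{2 q} = \left(N - \left(45 + q\right)\right) \frac{1}{2 q} = \left(-45 + N - q\right) \frac{1}{2 q} = \frac{-45 + N - q}{2 q}$)
$B = 255733$
$u{\left(-247,202 \right)} + B = \frac{-45 - 247 - 202}{2 \cdot 202} + 255733 = \frac{1}{2} \cdot \frac{1}{202} \left(-45 - 247 - 202\right) + 255733 = \frac{1}{2} \cdot \frac{1}{202} \left(-494\right) + 255733 = - \frac{247}{202} + 255733 = \frac{51657819}{202}$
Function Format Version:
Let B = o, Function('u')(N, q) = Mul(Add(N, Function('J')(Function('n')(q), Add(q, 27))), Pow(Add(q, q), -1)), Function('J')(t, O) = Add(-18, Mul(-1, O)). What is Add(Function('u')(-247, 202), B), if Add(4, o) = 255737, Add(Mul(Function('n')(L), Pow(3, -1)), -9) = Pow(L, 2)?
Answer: Rational(51657819, 202) ≈ 2.5573e+5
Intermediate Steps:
Function('n')(L) = Add(27, Mul(3, Pow(L, 2)))
o = 255733 (o = Add(-4, 255737) = 255733)
Function('u')(N, q) = Mul(Rational(1, 2), Pow(q, -1), Add(-45, N, Mul(-1, q))) (Function('u')(N, q) = Mul(Add(N, Add(-18, Mul(-1, Add(q, 27)))), Pow(Add(q, q), -1)) = Mul(Add(N, Add(-18, Mul(-1, Add(27, q)))), Pow(Mul(2, q), -1)) = Mul(Add(N, Add(-18, Add(-27, Mul(-1, q)))), Mul(Rational(1, 2), Pow(q, -1))) = Mul(Add(N, Add(-45, Mul(-1, q))), Mul(Rational(1, 2), Pow(q, -1))) = Mul(Add(-45, N, Mul(-1, q)), Mul(Rational(1, 2), Pow(q, -1))) = Mul(Rational(1, 2), Pow(q, -1), Add(-45, N, Mul(-1, q))))
B = 255733
Add(Function('u')(-247, 202), B) = Add(Mul(Rational(1, 2), Pow(202, -1), Add(-45, -247, Mul(-1, 202))), 255733) = Add(Mul(Rational(1, 2), Rational(1, 202), Add(-45, -247, -202)), 255733) = Add(Mul(Rational(1, 2), Rational(1, 202), -494), 255733) = Add(Rational(-247, 202), 255733) = Rational(51657819, 202)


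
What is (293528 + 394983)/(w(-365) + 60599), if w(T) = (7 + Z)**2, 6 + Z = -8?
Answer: 688511/60648 ≈ 11.353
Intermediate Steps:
Z = -14 (Z = -6 - 8 = -14)
w(T) = 49 (w(T) = (7 - 14)**2 = (-7)**2 = 49)
(293528 + 394983)/(w(-365) + 60599) = (293528 + 394983)/(49 + 60599) = 688511/60648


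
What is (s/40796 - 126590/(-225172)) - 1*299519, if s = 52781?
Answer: -14635103735087/48862324 ≈ -2.9952e+5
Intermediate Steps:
(s/40796 - 126590/(-225172)) - 1*299519 = (52781/40796 - 126590/(-225172)) - 1*299519 = (52781*(1/40796) - 126590*(-1/225172)) - 299519 = (1123/868 + 63295/112586) - 299519 = 90687069/48862324 - 299519 = -14635103735087/48862324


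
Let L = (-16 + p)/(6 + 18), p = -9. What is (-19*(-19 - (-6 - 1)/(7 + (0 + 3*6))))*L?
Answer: -741/2 ≈ -370.50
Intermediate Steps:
L = -25/24 (L = (-16 - 9)/(6 + 18) = -25/24 ≈ -1.0417)
(-19*(-19 - (-6 - 1)/(7 + (0 + 3*6))))*L = -19*(-19 - (-6 - 1)/(7 + (0 + 3*6)))*(-25/24) = -19*(-19 - (-7)/(7 + (0 + 18)))*(-25/24) = -19*(-19 - (-7)/(7 + 18))*(-25/24) = -19*(-19 - (-7)/25)*(-25/24) = -19*(-19 - 1*(-7/25))*(-25/24) = -19*(-19 + 7/25)*(-25/24) = -19*(-468/25)*(-25/24) = (8892/25)*(-25/24) = -741/2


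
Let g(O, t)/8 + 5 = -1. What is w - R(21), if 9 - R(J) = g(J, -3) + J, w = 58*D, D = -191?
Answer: -11114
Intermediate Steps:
g(O, t) = -48 (g(O, t) = -40 + 8*(-1) = -40 - 8 = -48)
w = -11078 (w = 58*(-191) = -11078)
R(J) = 57 - J (R(J) = 9 - (-48 + J) = 9 + (48 - J) = 57 - J)
w - R(21) = -11078 - (57 - 1*21) = -11078 - (57 - 21) = -11078 - 1*36 = -11078 - 36 = -11114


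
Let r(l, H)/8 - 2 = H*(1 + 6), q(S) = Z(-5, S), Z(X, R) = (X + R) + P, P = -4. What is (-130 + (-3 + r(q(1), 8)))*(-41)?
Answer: -13571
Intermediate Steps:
Z(X, R) = -4 + R + X (Z(X, R) = (X + R) - 4 = (R + X) - 4 = -4 + R + X)
q(S) = -9 + S (q(S) = -4 + S - 5 = -9 + S)
r(l, H) = 16 + 56*H (r(l, H) = 16 + 8*(H*(1 + 6)) = 16 + 8*(H*7) = 16 + 8*(7*H) = 16 + 56*H)
(-130 + (-3 + r(q(1), 8)))*(-41) = (-130 + (-3 + (16 + 56*8)))*(-41) = (-130 + (-3 + (16 + 448)))*(-41) = (-130 + (-3 + 464))*(-41) = (-130 + 461)*(-41) = 331*(-41) = -13571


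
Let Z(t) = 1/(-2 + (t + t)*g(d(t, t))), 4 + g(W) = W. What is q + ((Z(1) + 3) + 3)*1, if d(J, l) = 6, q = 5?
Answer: 23/2 ≈ 11.500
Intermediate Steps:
g(W) = -4 + W
Z(t) = 1/(-2 + 4*t) (Z(t) = 1/(-2 + (t + t)*(-4 + 6)) = 1/(-2 + (2*t)*2) = 1/(-2 + 4*t))
q + ((Z(1) + 3) + 3)*1 = 5 + ((1/(2*(-1 + 2*1)) + 3) + 3)*1 = 5 + ((1/(2*(-1 + 2)) + 3) + 3)*1 = 5 + (((1/2)/1 + 3) + 3)*1 = 5 + (((1/2)*1 + 3) + 3)*1 = 5 + ((1/2 + 3) + 3)*1 = 5 + (7/2 + 3)*1 = 5 + (13/2)*1 = 5 + 13/2 = 23/2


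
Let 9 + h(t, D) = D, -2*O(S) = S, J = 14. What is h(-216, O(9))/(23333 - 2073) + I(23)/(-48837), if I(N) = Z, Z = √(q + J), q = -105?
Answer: -27/42520 - I*√91/48837 ≈ -0.000635 - 0.00019533*I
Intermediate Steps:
O(S) = -S/2
h(t, D) = -9 + D
Z = I*√91 (Z = √(-105 + 14) = √(-91) = I*√91 ≈ 9.5394*I)
I(N) = I*√91
h(-216, O(9))/(23333 - 2073) + I(23)/(-48837) = (-9 - ½*9)/(23333 - 2073) + (I*√91)/(-48837) = (-9 - 9/2)/21260 + (I*√91)*(-1/48837) = -27/2*1/21260 - I*√91/48837 = -27/42520 - I*√91/48837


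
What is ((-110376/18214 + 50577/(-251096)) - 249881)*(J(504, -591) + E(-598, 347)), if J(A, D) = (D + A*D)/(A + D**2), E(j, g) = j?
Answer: 1139965068502042523303/7617755218824 ≈ 1.4965e+8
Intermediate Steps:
J(A, D) = (D + A*D)/(A + D**2)
((-110376/18214 + 50577/(-251096)) - 249881)*(J(504, -591) + E(-598, 347)) = ((-110376/18214 + 50577/(-251096)) - 249881)*(-591*(1 + 504)/(504 + (-591)**2) - 598) = ((-110376*1/18214 + 50577*(-1/251096)) - 249881)*(-591*505/(504 + 349281) - 598) = ((-7884/1301 - 50577/251096) - 249881)*(-591*505/349785 - 598) = (-2045441541/326675896 - 249881)*(-591*1/349785*505 - 598) = -81632145009917*(-19897/23319 - 598)/326675896 = -81632145009917/326675896*(-13964659/23319) = 1139965068502042523303/7617755218824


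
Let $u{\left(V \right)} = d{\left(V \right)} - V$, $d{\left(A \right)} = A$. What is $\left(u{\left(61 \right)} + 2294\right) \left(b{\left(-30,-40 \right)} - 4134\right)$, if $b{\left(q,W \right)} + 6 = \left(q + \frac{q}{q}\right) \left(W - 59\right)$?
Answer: $-2911086$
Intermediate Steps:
$b{\left(q,W \right)} = -6 + \left(1 + q\right) \left(-59 + W\right)$ ($b{\left(q,W \right)} = -6 + \left(q + \frac{q}{q}\right) \left(W - 59\right) = -6 + \left(q + 1\right) \left(-59 + W\right) = -6 + \left(1 + q\right) \left(-59 + W\right)$)
$u{\left(V \right)} = 0$ ($u{\left(V \right)} = V - V = 0$)
$\left(u{\left(61 \right)} + 2294\right) \left(b{\left(-30,-40 \right)} - 4134\right) = \left(0 + 2294\right) \left(\left(-65 - 40 - -1770 - -1200\right) - 4134\right) = 2294 \left(\left(-65 - 40 + 1770 + 1200\right) - 4134\right) = 2294 \left(2865 - 4134\right) = 2294 \left(-1269\right) = -2911086$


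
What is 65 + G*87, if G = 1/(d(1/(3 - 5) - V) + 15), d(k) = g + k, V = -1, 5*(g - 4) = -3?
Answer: 4385/63 ≈ 69.603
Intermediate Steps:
g = 17/5 (g = 4 + (1/5)*(-3) = 4 - 3/5 = 17/5 ≈ 3.4000)
d(k) = 17/5 + k
G = 10/189 (G = 1/((17/5 + (1/(3 - 5) - 1*(-1))) + 15) = 1/((17/5 + (1/(-2) + 1)) + 15) = 1/((17/5 + (-1/2 + 1)) + 15) = 1/((17/5 + 1/2) + 15) = 1/(39/10 + 15) = 1/(189/10) = 10/189 ≈ 0.052910)
65 + G*87 = 65 + (10/189)*87 = 65 + 290/63 = 4385/63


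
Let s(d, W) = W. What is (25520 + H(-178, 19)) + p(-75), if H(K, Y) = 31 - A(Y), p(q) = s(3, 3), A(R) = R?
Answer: 25535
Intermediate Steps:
p(q) = 3
H(K, Y) = 31 - Y
(25520 + H(-178, 19)) + p(-75) = (25520 + (31 - 1*19)) + 3 = (25520 + (31 - 19)) + 3 = (25520 + 12) + 3 = 25532 + 3 = 25535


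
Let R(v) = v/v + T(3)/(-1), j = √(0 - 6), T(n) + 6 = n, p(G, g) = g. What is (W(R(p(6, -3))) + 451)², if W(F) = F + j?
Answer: (455 + I*√6)² ≈ 2.0702e+5 + 2229.0*I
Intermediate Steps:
T(n) = -6 + n
j = I*√6 (j = √(-6) = I*√6 ≈ 2.4495*I)
R(v) = 4 (R(v) = v/v + (-6 + 3)/(-1) = 1 - 3*(-1) = 1 + 3 = 4)
W(F) = F + I*√6
(W(R(p(6, -3))) + 451)² = ((4 + I*√6) + 451)² = (455 + I*√6)²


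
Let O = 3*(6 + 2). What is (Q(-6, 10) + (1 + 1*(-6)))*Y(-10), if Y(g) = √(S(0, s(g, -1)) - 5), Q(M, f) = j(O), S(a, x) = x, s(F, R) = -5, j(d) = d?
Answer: 19*I*√10 ≈ 60.083*I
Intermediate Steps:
O = 24 (O = 3*8 = 24)
Q(M, f) = 24
Y(g) = I*√10 (Y(g) = √(-5 - 5) = √(-10) = I*√10)
(Q(-6, 10) + (1 + 1*(-6)))*Y(-10) = (24 + (1 + 1*(-6)))*(I*√10) = (24 + (1 - 6))*(I*√10) = (24 - 5)*(I*√10) = 19*(I*√10) = 19*I*√10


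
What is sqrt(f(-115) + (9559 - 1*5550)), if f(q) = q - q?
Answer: sqrt(4009) ≈ 63.317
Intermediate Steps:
f(q) = 0
sqrt(f(-115) + (9559 - 1*5550)) = sqrt(0 + (9559 - 1*5550)) = sqrt(0 + (9559 - 5550)) = sqrt(0 + 4009) = sqrt(4009)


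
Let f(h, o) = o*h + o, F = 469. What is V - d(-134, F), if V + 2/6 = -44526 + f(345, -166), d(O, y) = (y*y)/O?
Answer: -601925/6 ≈ -1.0032e+5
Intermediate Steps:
d(O, y) = y²/O
f(h, o) = o + h*o (f(h, o) = h*o + o = o + h*o)
V = -305887/3 (V = -⅓ + (-44526 - 166*(1 + 345)) = -⅓ + (-44526 - 166*346) = -⅓ + (-44526 - 57436) = -⅓ - 101962 = -305887/3 ≈ -1.0196e+5)
V - d(-134, F) = -305887/3 - 469²/(-134) = -305887/3 - (-1)*219961/134 = -305887/3 - 1*(-3283/2) = -305887/3 + 3283/2 = -601925/6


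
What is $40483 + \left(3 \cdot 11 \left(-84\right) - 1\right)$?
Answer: $37710$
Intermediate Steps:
$40483 + \left(3 \cdot 11 \left(-84\right) - 1\right) = 40483 + \left(33 \left(-84\right) - 1\right) = 40483 - 2773 = 37710$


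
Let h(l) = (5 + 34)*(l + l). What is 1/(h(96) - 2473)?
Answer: 1/5015 ≈ 0.00019940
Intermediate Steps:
h(l) = 78*l (h(l) = 39*(2*l) = 78*l)
1/(h(96) - 2473) = 1/(78*96 - 2473) = 1/(7488 - 2473) = 1/5015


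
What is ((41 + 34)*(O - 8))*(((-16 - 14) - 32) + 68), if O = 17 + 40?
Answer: 22050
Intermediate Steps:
O = 57
((41 + 34)*(O - 8))*(((-16 - 14) - 32) + 68) = ((41 + 34)*(57 - 8))*(((-16 - 14) - 32) + 68) = (75*49)*((-30 - 32) + 68) = 3675*(-62 + 68) = 3675*6 = 22050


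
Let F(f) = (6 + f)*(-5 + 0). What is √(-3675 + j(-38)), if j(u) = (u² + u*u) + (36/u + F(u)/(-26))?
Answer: I*√48447321/247 ≈ 28.18*I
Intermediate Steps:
F(f) = -30 - 5*f (F(f) = (6 + f)*(-5) = -30 - 5*f)
j(u) = 15/13 + 2*u² + 36/u + 5*u/26 (j(u) = (u² + u*u) + (36/u + (-30 - 5*u)/(-26)) = (u² + u²) + (36/u + (-30 - 5*u)*(-1/26)) = 2*u² + (36/u + (15/13 + 5*u/26)) = 2*u² + (15/13 + 36/u + 5*u/26) = 15/13 + 2*u² + 36/u + 5*u/26)
√(-3675 + j(-38)) = √(-3675 + (1/26)*(936 - 38*(30 + 5*(-38) + 52*(-38)²))/(-38)) = √(-3675 + (1/26)*(-1/38)*(936 - 38*(30 - 190 + 52*1444))) = √(-3675 + (1/26)*(-1/38)*(936 - 38*(30 - 190 + 75088))) = √(-3675 + (1/26)*(-1/38)*(936 - 38*74928)) = √(-3675 + (1/26)*(-1/38)*(936 - 2847264)) = √(-3675 + (1/26)*(-1/38)*(-2846328)) = √(-3675 + 711582/247) = √(-196143/247) = I*√48447321/247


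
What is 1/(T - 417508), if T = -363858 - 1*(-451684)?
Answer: -1/329682 ≈ -3.0332e-6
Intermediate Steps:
T = 87826 (T = -363858 + 451684 = 87826)
1/(T - 417508) = 1/(87826 - 417508) = 1/(-329682) = -1/329682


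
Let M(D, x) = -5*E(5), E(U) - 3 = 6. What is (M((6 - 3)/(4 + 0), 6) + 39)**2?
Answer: 36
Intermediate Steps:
E(U) = 9 (E(U) = 3 + 6 = 9)
M(D, x) = -45 (M(D, x) = -5*9 = -45)
(M((6 - 3)/(4 + 0), 6) + 39)**2 = (-45 + 39)**2 = (-6)**2 = 36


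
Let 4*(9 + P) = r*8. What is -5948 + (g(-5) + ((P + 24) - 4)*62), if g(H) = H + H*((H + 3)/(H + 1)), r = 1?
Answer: -10299/2 ≈ -5149.5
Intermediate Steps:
P = -7 (P = -9 + (1*8)/4 = -9 + (¼)*8 = -9 + 2 = -7)
g(H) = H + H*(3 + H)/(1 + H) (g(H) = H + H*((3 + H)/(1 + H)) = H + H*(3 + H)/(1 + H))
-5948 + (g(-5) + ((P + 24) - 4)*62) = -5948 + (2*(-5)*(2 - 5)/(1 - 5) + ((-7 + 24) - 4)*62) = -5948 + (2*(-5)*(-3)/(-4) + (17 - 4)*62) = -5948 + (2*(-5)*(-¼)*(-3) + 13*62) = -5948 + (-15/2 + 806) = -5948 + 1597/2 = -10299/2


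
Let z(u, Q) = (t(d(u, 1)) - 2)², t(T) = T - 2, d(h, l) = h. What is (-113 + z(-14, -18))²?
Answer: 44521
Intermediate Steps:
t(T) = -2 + T
z(u, Q) = (-4 + u)² (z(u, Q) = ((-2 + u) - 2)² = (-4 + u)²)
(-113 + z(-14, -18))² = (-113 + (-4 - 14)²)² = (-113 + (-18)²)² = (-113 + 324)² = 211² = 44521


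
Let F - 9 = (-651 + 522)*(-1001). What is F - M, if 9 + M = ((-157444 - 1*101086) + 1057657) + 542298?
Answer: -1212278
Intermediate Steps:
F = 129138 (F = 9 + (-651 + 522)*(-1001) = 9 - 129*(-1001) = 9 + 129129 = 129138)
M = 1341416 (M = -9 + (((-157444 - 1*101086) + 1057657) + 542298) = -9 + (((-157444 - 101086) + 1057657) + 542298) = -9 + ((-258530 + 1057657) + 542298) = -9 + (799127 + 542298) = -9 + 1341425 = 1341416)
F - M = 129138 - 1*1341416 = 129138 - 1341416 = -1212278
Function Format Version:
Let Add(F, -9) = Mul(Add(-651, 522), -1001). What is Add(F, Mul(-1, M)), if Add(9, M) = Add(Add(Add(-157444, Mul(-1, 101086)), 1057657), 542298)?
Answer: -1212278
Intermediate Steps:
F = 129138 (F = Add(9, Mul(Add(-651, 522), -1001)) = Add(9, Mul(-129, -1001)) = Add(9, 129129) = 129138)
M = 1341416 (M = Add(-9, Add(Add(Add(-157444, Mul(-1, 101086)), 1057657), 542298)) = Add(-9, Add(Add(Add(-157444, -101086), 1057657), 542298)) = Add(-9, Add(Add(-258530, 1057657), 542298)) = Add(-9, Add(799127, 542298)) = Add(-9, 1341425) = 1341416)
Add(F, Mul(-1, M)) = Add(129138, Mul(-1, 1341416)) = Add(129138, -1341416) = -1212278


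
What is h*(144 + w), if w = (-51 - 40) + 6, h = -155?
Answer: -9145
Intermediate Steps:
w = -85 (w = -91 + 6 = -85)
h*(144 + w) = -155*(144 - 85) = -155*59 = -9145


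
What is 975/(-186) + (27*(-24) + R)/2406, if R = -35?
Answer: -206074/37293 ≈ -5.5258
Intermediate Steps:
975/(-186) + (27*(-24) + R)/2406 = 975/(-186) + (27*(-24) - 35)/2406 = 975*(-1/186) + (-648 - 35)*(1/2406) = -325/62 - 683*1/2406 = -325/62 - 683/2406 = -206074/37293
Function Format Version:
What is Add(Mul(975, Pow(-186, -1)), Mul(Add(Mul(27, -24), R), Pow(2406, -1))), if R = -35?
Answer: Rational(-206074, 37293) ≈ -5.5258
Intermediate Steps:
Add(Mul(975, Pow(-186, -1)), Mul(Add(Mul(27, -24), R), Pow(2406, -1))) = Add(Mul(975, Pow(-186, -1)), Mul(Add(Mul(27, -24), -35), Pow(2406, -1))) = Add(Mul(975, Rational(-1, 186)), Mul(Add(-648, -35), Rational(1, 2406))) = Add(Rational(-325, 62), Mul(-683, Rational(1, 2406))) = Add(Rational(-325, 62), Rational(-683, 2406)) = Rational(-206074, 37293)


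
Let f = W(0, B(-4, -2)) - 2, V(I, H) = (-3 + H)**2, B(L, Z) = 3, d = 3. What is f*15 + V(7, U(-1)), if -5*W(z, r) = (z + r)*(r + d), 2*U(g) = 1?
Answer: -311/4 ≈ -77.750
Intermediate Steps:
U(g) = 1/2 (U(g) = (1/2)*1 = 1/2)
W(z, r) = -(3 + r)*(r + z)/5 (W(z, r) = -(z + r)*(r + 3)/5 = -(r + z)*(3 + r)/5 = -(3 + r)*(r + z)/5)
f = -28/5 (f = (-3/5*3 - 3/5*0 - 1/5*3**2 - 1/5*3*0) - 2 = (-9/5 + 0 - 1/5*9 + 0) - 2 = (-9/5 + 0 - 9/5 + 0) - 2 = -18/5 - 2 = -28/5 ≈ -5.6000)
f*15 + V(7, U(-1)) = -28/5*15 + (-3 + 1/2)**2 = -84 + (-5/2)**2 = -84 + 25/4 = -311/4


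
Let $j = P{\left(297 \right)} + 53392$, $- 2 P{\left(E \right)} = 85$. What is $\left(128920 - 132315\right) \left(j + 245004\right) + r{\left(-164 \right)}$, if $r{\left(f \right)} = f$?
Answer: $- \frac{2025820593}{2} \approx -1.0129 \cdot 10^{9}$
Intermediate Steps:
$P{\left(E \right)} = - \frac{85}{2}$ ($P{\left(E \right)} = \left(- \frac{1}{2}\right) 85 = - \frac{85}{2}$)
$j = \frac{106699}{2}$ ($j = - \frac{85}{2} + 53392 = \frac{106699}{2} \approx 53350.0$)
$\left(128920 - 132315\right) \left(j + 245004\right) + r{\left(-164 \right)} = \left(128920 - 132315\right) \left(\frac{106699}{2} + 245004\right) - 164 = \left(-3395\right) \frac{596707}{2} - 164 = - \frac{2025820265}{2} - 164 = - \frac{2025820593}{2}$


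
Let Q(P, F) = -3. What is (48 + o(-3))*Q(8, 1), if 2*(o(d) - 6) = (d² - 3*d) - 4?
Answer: -183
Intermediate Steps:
o(d) = 4 + d²/2 - 3*d/2 (o(d) = 6 + ((d² - 3*d) - 4)/2 = 6 + (-4 + d² - 3*d)/2 = 6 + (-2 + d²/2 - 3*d/2) = 4 + d²/2 - 3*d/2)
(48 + o(-3))*Q(8, 1) = (48 + (4 + (½)*(-3)² - 3/2*(-3)))*(-3) = (48 + (4 + (½)*9 + 9/2))*(-3) = (48 + (4 + 9/2 + 9/2))*(-3) = (48 + 13)*(-3) = 61*(-3) = -183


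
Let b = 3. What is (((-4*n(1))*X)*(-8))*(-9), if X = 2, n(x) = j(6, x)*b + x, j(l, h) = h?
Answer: -2304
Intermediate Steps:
n(x) = 4*x (n(x) = x*3 + x = 3*x + x = 4*x)
(((-4*n(1))*X)*(-8))*(-9) = ((-16*2)*(-8))*(-9) = ((-4*4*2)*(-8))*(-9) = (-16*2*(-8))*(-9) = -32*(-8)*(-9) = 256*(-9) = -2304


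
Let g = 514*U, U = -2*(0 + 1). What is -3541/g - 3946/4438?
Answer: 5829235/2281132 ≈ 2.5554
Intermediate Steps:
U = -2 (U = -2*1 = -2)
g = -1028 (g = 514*(-2) = -1028)
-3541/g - 3946/4438 = -3541/(-1028) - 3946/4438 = -3541*(-1/1028) - 3946*1/4438 = 3541/1028 - 1973/2219 = 5829235/2281132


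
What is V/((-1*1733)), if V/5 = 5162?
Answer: -25810/1733 ≈ -14.893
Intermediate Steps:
V = 25810 (V = 5*5162 = 25810)
V/((-1*1733)) = 25810/((-1*1733)) = 25810/(-1733) = 25810*(-1/1733) = -25810/1733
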